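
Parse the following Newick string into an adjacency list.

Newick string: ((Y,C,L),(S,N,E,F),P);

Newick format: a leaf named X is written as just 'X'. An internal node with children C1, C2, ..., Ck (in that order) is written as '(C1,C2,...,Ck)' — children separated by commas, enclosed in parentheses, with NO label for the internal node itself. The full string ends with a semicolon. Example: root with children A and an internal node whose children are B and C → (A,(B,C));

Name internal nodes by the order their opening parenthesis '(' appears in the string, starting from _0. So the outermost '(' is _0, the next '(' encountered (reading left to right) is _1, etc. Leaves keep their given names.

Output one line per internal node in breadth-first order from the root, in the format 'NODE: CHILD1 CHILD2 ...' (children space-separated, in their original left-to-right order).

Input: ((Y,C,L),(S,N,E,F),P);
Scanning left-to-right, naming '(' by encounter order:
  pos 0: '(' -> open internal node _0 (depth 1)
  pos 1: '(' -> open internal node _1 (depth 2)
  pos 7: ')' -> close internal node _1 (now at depth 1)
  pos 9: '(' -> open internal node _2 (depth 2)
  pos 17: ')' -> close internal node _2 (now at depth 1)
  pos 20: ')' -> close internal node _0 (now at depth 0)
Total internal nodes: 3
BFS adjacency from root:
  _0: _1 _2 P
  _1: Y C L
  _2: S N E F

Answer: _0: _1 _2 P
_1: Y C L
_2: S N E F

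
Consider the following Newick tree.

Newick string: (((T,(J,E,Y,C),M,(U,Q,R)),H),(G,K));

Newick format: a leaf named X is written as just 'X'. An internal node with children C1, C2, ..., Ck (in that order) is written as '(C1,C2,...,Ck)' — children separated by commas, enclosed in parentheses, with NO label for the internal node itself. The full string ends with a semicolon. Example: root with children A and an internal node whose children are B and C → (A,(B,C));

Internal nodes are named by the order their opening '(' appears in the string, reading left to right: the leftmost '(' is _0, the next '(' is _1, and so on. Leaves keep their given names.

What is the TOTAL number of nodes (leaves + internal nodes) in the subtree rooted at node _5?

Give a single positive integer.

Answer: 3

Derivation:
Newick: (((T,(J,E,Y,C),M,(U,Q,R)),H),(G,K));
Locate _5: it is the '(' at position 29 (the 6th '(' reading left to right).
Query: subtree rooted at _5
_5: subtree_size = 1 + 2
  G: subtree_size = 1 + 0
  K: subtree_size = 1 + 0
Total subtree size of _5: 3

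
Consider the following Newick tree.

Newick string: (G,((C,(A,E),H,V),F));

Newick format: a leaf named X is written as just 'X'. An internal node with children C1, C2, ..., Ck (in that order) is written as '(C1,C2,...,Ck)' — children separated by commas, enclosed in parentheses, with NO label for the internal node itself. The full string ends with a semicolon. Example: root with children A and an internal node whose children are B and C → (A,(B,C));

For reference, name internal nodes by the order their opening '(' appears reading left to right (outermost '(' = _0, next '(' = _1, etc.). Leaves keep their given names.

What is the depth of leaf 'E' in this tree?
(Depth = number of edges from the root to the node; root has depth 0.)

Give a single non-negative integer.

Newick: (G,((C,(A,E),H,V),F));
Naming internals by '(' encounter order: outermost '(' = _0, next = _1, ...
Query node: E
Path from root: _0 -> _1 -> _2 -> _3 -> E
Depth of E: 4 (number of edges from root)

Answer: 4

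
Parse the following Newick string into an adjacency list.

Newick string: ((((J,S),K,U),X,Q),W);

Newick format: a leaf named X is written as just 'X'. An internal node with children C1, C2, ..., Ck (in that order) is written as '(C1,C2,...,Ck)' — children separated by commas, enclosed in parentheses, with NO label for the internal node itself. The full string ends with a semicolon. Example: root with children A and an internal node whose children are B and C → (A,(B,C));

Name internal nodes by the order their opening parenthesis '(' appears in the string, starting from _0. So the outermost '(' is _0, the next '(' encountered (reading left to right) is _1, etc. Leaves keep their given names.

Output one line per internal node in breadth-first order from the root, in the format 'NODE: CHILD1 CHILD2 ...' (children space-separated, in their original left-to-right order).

Answer: _0: _1 W
_1: _2 X Q
_2: _3 K U
_3: J S

Derivation:
Input: ((((J,S),K,U),X,Q),W);
Scanning left-to-right, naming '(' by encounter order:
  pos 0: '(' -> open internal node _0 (depth 1)
  pos 1: '(' -> open internal node _1 (depth 2)
  pos 2: '(' -> open internal node _2 (depth 3)
  pos 3: '(' -> open internal node _3 (depth 4)
  pos 7: ')' -> close internal node _3 (now at depth 3)
  pos 12: ')' -> close internal node _2 (now at depth 2)
  pos 17: ')' -> close internal node _1 (now at depth 1)
  pos 20: ')' -> close internal node _0 (now at depth 0)
Total internal nodes: 4
BFS adjacency from root:
  _0: _1 W
  _1: _2 X Q
  _2: _3 K U
  _3: J S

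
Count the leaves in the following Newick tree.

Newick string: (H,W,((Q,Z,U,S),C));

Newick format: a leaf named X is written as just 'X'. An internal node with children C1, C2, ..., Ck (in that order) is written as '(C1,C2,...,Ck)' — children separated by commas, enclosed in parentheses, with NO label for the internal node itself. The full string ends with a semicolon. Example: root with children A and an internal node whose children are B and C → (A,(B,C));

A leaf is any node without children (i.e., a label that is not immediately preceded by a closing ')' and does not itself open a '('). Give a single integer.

Newick: (H,W,((Q,Z,U,S),C));
Scan left-to-right; a leaf is any maximal label run not followed by '(':
  pos 1: leaf 'H' → count = 1
  pos 3: leaf 'W' → count = 2
  pos 7: leaf 'Q' → count = 3
  pos 9: leaf 'Z' → count = 4
  pos 11: leaf 'U' → count = 5
  pos 13: leaf 'S' → count = 6
  pos 16: leaf 'C' → count = 7
Total leaves: 7

Answer: 7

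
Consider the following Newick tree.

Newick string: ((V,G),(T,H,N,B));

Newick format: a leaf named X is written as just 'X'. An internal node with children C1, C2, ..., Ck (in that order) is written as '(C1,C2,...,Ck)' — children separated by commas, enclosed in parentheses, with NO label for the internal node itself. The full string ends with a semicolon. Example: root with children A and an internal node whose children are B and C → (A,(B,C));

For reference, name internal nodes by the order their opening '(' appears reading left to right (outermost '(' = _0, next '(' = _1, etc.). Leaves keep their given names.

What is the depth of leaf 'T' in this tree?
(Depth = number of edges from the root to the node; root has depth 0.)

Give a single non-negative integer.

Answer: 2

Derivation:
Newick: ((V,G),(T,H,N,B));
Naming internals by '(' encounter order: outermost '(' = _0, next = _1, ...
Query node: T
Path from root: _0 -> _2 -> T
Depth of T: 2 (number of edges from root)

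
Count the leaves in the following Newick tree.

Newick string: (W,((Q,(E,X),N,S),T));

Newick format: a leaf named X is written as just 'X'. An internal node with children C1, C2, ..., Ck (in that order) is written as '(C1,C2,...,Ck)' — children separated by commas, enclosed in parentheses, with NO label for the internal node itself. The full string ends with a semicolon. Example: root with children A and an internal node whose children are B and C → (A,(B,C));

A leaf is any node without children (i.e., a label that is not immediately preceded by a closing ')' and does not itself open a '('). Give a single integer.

Newick: (W,((Q,(E,X),N,S),T));
Scan left-to-right; a leaf is any maximal label run not followed by '(':
  pos 1: leaf 'W' → count = 1
  pos 5: leaf 'Q' → count = 2
  pos 8: leaf 'E' → count = 3
  pos 10: leaf 'X' → count = 4
  pos 13: leaf 'N' → count = 5
  pos 15: leaf 'S' → count = 6
  pos 18: leaf 'T' → count = 7
Total leaves: 7

Answer: 7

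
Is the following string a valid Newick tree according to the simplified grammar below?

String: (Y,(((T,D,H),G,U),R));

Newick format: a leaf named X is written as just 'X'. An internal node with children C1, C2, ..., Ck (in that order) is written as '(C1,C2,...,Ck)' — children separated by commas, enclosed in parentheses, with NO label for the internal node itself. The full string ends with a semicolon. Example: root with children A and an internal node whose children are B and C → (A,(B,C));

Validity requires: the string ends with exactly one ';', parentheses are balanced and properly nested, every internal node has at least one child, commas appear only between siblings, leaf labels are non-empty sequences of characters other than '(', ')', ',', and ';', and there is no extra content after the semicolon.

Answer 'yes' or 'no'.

Input: (Y,(((T,D,H),G,U),R));
Paren balance: 4 '(' vs 4 ')' OK
Ends with single ';': True
Full parse: OK
Valid: True

Answer: yes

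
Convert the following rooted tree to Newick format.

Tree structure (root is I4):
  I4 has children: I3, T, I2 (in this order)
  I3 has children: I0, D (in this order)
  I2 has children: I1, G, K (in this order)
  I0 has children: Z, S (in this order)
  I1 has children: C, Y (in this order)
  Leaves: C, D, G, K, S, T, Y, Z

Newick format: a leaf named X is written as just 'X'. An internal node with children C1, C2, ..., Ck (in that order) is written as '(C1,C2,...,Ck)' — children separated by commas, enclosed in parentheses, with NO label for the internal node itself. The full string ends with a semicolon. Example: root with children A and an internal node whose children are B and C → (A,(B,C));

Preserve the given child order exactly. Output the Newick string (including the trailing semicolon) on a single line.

Answer: (((Z,S),D),T,((C,Y),G,K));

Derivation:
internal I4 with children ['I3', 'T', 'I2']
  internal I3 with children ['I0', 'D']
    internal I0 with children ['Z', 'S']
      leaf 'Z' → 'Z'
      leaf 'S' → 'S'
    → '(Z,S)'
    leaf 'D' → 'D'
  → '((Z,S),D)'
  leaf 'T' → 'T'
  internal I2 with children ['I1', 'G', 'K']
    internal I1 with children ['C', 'Y']
      leaf 'C' → 'C'
      leaf 'Y' → 'Y'
    → '(C,Y)'
    leaf 'G' → 'G'
    leaf 'K' → 'K'
  → '((C,Y),G,K)'
→ '(((Z,S),D),T,((C,Y),G,K))'
Final: (((Z,S),D),T,((C,Y),G,K));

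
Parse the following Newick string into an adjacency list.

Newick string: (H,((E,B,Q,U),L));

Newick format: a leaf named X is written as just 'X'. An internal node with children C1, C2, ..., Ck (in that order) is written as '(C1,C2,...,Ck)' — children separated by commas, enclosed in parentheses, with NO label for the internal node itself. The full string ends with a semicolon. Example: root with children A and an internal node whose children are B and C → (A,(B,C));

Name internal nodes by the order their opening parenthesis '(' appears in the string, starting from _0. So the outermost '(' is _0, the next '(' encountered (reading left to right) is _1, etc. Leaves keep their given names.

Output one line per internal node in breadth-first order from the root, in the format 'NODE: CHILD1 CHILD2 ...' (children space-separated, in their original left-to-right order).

Input: (H,((E,B,Q,U),L));
Scanning left-to-right, naming '(' by encounter order:
  pos 0: '(' -> open internal node _0 (depth 1)
  pos 3: '(' -> open internal node _1 (depth 2)
  pos 4: '(' -> open internal node _2 (depth 3)
  pos 12: ')' -> close internal node _2 (now at depth 2)
  pos 15: ')' -> close internal node _1 (now at depth 1)
  pos 16: ')' -> close internal node _0 (now at depth 0)
Total internal nodes: 3
BFS adjacency from root:
  _0: H _1
  _1: _2 L
  _2: E B Q U

Answer: _0: H _1
_1: _2 L
_2: E B Q U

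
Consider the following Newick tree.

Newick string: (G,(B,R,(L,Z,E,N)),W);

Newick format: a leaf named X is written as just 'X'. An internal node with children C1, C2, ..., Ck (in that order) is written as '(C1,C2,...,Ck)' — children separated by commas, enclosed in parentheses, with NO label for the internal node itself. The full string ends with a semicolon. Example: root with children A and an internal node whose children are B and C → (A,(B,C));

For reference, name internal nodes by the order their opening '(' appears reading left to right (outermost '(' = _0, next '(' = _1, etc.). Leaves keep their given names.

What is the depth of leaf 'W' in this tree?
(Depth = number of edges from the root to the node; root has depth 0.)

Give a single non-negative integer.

Newick: (G,(B,R,(L,Z,E,N)),W);
Naming internals by '(' encounter order: outermost '(' = _0, next = _1, ...
Query node: W
Path from root: _0 -> W
Depth of W: 1 (number of edges from root)

Answer: 1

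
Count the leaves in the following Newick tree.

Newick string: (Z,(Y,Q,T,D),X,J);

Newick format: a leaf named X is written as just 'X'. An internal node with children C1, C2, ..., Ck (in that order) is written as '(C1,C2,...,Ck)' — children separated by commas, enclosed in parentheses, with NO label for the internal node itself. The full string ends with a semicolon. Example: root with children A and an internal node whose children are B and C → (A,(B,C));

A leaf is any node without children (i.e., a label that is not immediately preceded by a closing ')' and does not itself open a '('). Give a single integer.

Newick: (Z,(Y,Q,T,D),X,J);
Scan left-to-right; a leaf is any maximal label run not followed by '(':
  pos 1: leaf 'Z' → count = 1
  pos 4: leaf 'Y' → count = 2
  pos 6: leaf 'Q' → count = 3
  pos 8: leaf 'T' → count = 4
  pos 10: leaf 'D' → count = 5
  pos 13: leaf 'X' → count = 6
  pos 15: leaf 'J' → count = 7
Total leaves: 7

Answer: 7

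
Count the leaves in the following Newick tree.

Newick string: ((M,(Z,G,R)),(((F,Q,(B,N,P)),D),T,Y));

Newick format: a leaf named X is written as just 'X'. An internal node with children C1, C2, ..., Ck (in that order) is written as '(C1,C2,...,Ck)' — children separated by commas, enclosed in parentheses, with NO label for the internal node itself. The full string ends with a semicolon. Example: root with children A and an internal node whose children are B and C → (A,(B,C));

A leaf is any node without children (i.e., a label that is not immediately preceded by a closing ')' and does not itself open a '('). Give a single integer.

Newick: ((M,(Z,G,R)),(((F,Q,(B,N,P)),D),T,Y));
Scan left-to-right; a leaf is any maximal label run not followed by '(':
  pos 2: leaf 'M' → count = 1
  pos 5: leaf 'Z' → count = 2
  pos 7: leaf 'G' → count = 3
  pos 9: leaf 'R' → count = 4
  pos 16: leaf 'F' → count = 5
  pos 18: leaf 'Q' → count = 6
  pos 21: leaf 'B' → count = 7
  pos 23: leaf 'N' → count = 8
  pos 25: leaf 'P' → count = 9
  pos 29: leaf 'D' → count = 10
  pos 32: leaf 'T' → count = 11
  pos 34: leaf 'Y' → count = 12
Total leaves: 12

Answer: 12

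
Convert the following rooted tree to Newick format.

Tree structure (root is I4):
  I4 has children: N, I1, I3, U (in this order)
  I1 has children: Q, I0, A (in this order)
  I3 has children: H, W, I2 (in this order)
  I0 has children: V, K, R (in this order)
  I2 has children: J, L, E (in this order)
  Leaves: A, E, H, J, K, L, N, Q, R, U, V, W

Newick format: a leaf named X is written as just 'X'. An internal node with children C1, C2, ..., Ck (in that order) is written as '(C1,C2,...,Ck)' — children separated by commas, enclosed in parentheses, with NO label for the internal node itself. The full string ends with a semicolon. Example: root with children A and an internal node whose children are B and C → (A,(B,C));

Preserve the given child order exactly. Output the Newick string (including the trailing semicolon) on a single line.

Answer: (N,(Q,(V,K,R),A),(H,W,(J,L,E)),U);

Derivation:
internal I4 with children ['N', 'I1', 'I3', 'U']
  leaf 'N' → 'N'
  internal I1 with children ['Q', 'I0', 'A']
    leaf 'Q' → 'Q'
    internal I0 with children ['V', 'K', 'R']
      leaf 'V' → 'V'
      leaf 'K' → 'K'
      leaf 'R' → 'R'
    → '(V,K,R)'
    leaf 'A' → 'A'
  → '(Q,(V,K,R),A)'
  internal I3 with children ['H', 'W', 'I2']
    leaf 'H' → 'H'
    leaf 'W' → 'W'
    internal I2 with children ['J', 'L', 'E']
      leaf 'J' → 'J'
      leaf 'L' → 'L'
      leaf 'E' → 'E'
    → '(J,L,E)'
  → '(H,W,(J,L,E))'
  leaf 'U' → 'U'
→ '(N,(Q,(V,K,R),A),(H,W,(J,L,E)),U)'
Final: (N,(Q,(V,K,R),A),(H,W,(J,L,E)),U);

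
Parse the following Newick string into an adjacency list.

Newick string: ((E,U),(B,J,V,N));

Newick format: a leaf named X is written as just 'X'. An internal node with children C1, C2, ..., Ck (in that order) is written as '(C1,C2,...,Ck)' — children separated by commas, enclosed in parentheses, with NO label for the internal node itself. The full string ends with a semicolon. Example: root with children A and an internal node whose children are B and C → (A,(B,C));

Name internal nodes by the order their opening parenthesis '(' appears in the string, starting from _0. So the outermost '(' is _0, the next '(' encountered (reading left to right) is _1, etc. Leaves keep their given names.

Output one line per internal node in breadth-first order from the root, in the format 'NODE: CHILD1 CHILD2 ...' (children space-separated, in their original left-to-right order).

Answer: _0: _1 _2
_1: E U
_2: B J V N

Derivation:
Input: ((E,U),(B,J,V,N));
Scanning left-to-right, naming '(' by encounter order:
  pos 0: '(' -> open internal node _0 (depth 1)
  pos 1: '(' -> open internal node _1 (depth 2)
  pos 5: ')' -> close internal node _1 (now at depth 1)
  pos 7: '(' -> open internal node _2 (depth 2)
  pos 15: ')' -> close internal node _2 (now at depth 1)
  pos 16: ')' -> close internal node _0 (now at depth 0)
Total internal nodes: 3
BFS adjacency from root:
  _0: _1 _2
  _1: E U
  _2: B J V N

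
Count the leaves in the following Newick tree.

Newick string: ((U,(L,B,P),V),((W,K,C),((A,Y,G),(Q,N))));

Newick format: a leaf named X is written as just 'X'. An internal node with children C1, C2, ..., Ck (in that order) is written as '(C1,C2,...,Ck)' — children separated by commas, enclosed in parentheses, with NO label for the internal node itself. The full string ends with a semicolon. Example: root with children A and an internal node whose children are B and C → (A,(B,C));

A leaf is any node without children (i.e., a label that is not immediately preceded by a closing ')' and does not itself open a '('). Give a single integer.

Newick: ((U,(L,B,P),V),((W,K,C),((A,Y,G),(Q,N))));
Scan left-to-right; a leaf is any maximal label run not followed by '(':
  pos 2: leaf 'U' → count = 1
  pos 5: leaf 'L' → count = 2
  pos 7: leaf 'B' → count = 3
  pos 9: leaf 'P' → count = 4
  pos 12: leaf 'V' → count = 5
  pos 17: leaf 'W' → count = 6
  pos 19: leaf 'K' → count = 7
  pos 21: leaf 'C' → count = 8
  pos 26: leaf 'A' → count = 9
  pos 28: leaf 'Y' → count = 10
  pos 30: leaf 'G' → count = 11
  pos 34: leaf 'Q' → count = 12
  pos 36: leaf 'N' → count = 13
Total leaves: 13

Answer: 13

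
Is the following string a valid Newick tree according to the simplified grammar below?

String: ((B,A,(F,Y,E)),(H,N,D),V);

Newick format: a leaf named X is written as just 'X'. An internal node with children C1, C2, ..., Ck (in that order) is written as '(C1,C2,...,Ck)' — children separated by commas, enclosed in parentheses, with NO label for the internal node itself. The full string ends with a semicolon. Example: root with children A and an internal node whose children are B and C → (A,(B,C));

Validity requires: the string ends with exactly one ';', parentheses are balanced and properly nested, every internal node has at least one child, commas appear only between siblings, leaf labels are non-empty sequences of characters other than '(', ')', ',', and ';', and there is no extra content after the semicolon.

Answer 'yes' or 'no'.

Input: ((B,A,(F,Y,E)),(H,N,D),V);
Paren balance: 4 '(' vs 4 ')' OK
Ends with single ';': True
Full parse: OK
Valid: True

Answer: yes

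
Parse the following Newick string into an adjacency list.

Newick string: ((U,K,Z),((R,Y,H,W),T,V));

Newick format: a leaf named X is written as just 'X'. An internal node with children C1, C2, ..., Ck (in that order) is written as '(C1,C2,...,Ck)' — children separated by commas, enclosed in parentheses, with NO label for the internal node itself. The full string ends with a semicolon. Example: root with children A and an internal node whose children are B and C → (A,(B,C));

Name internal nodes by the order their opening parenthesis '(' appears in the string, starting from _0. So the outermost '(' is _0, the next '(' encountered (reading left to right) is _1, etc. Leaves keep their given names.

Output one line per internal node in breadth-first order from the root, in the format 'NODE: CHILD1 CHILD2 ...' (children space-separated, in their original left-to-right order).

Answer: _0: _1 _2
_1: U K Z
_2: _3 T V
_3: R Y H W

Derivation:
Input: ((U,K,Z),((R,Y,H,W),T,V));
Scanning left-to-right, naming '(' by encounter order:
  pos 0: '(' -> open internal node _0 (depth 1)
  pos 1: '(' -> open internal node _1 (depth 2)
  pos 7: ')' -> close internal node _1 (now at depth 1)
  pos 9: '(' -> open internal node _2 (depth 2)
  pos 10: '(' -> open internal node _3 (depth 3)
  pos 18: ')' -> close internal node _3 (now at depth 2)
  pos 23: ')' -> close internal node _2 (now at depth 1)
  pos 24: ')' -> close internal node _0 (now at depth 0)
Total internal nodes: 4
BFS adjacency from root:
  _0: _1 _2
  _1: U K Z
  _2: _3 T V
  _3: R Y H W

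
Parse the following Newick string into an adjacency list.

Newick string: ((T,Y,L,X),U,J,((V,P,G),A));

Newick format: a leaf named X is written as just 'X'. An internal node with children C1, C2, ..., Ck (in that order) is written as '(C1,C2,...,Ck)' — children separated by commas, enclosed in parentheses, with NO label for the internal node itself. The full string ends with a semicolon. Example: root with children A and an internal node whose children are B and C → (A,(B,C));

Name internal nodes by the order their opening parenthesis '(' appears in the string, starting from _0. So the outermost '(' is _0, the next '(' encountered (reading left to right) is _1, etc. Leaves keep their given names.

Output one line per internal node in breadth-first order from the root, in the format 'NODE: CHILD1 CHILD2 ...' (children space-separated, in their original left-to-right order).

Answer: _0: _1 U J _2
_1: T Y L X
_2: _3 A
_3: V P G

Derivation:
Input: ((T,Y,L,X),U,J,((V,P,G),A));
Scanning left-to-right, naming '(' by encounter order:
  pos 0: '(' -> open internal node _0 (depth 1)
  pos 1: '(' -> open internal node _1 (depth 2)
  pos 9: ')' -> close internal node _1 (now at depth 1)
  pos 15: '(' -> open internal node _2 (depth 2)
  pos 16: '(' -> open internal node _3 (depth 3)
  pos 22: ')' -> close internal node _3 (now at depth 2)
  pos 25: ')' -> close internal node _2 (now at depth 1)
  pos 26: ')' -> close internal node _0 (now at depth 0)
Total internal nodes: 4
BFS adjacency from root:
  _0: _1 U J _2
  _1: T Y L X
  _2: _3 A
  _3: V P G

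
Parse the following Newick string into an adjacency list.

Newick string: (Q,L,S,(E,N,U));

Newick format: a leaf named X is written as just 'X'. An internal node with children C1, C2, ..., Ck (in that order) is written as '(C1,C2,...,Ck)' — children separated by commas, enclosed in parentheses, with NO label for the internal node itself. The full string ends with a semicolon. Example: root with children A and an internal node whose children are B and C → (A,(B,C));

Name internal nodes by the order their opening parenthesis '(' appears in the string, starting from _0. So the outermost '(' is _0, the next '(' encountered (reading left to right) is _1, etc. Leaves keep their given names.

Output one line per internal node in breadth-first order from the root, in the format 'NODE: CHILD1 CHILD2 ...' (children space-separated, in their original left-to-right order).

Input: (Q,L,S,(E,N,U));
Scanning left-to-right, naming '(' by encounter order:
  pos 0: '(' -> open internal node _0 (depth 1)
  pos 7: '(' -> open internal node _1 (depth 2)
  pos 13: ')' -> close internal node _1 (now at depth 1)
  pos 14: ')' -> close internal node _0 (now at depth 0)
Total internal nodes: 2
BFS adjacency from root:
  _0: Q L S _1
  _1: E N U

Answer: _0: Q L S _1
_1: E N U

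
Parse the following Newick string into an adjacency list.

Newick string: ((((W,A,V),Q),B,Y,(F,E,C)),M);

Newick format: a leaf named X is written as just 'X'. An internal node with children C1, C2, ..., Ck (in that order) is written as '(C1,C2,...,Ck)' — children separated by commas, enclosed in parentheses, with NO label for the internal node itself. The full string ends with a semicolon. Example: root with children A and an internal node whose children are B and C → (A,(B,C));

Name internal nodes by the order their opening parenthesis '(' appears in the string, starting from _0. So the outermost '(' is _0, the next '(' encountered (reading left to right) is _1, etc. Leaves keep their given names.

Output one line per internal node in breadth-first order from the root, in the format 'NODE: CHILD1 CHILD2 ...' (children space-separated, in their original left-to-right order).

Input: ((((W,A,V),Q),B,Y,(F,E,C)),M);
Scanning left-to-right, naming '(' by encounter order:
  pos 0: '(' -> open internal node _0 (depth 1)
  pos 1: '(' -> open internal node _1 (depth 2)
  pos 2: '(' -> open internal node _2 (depth 3)
  pos 3: '(' -> open internal node _3 (depth 4)
  pos 9: ')' -> close internal node _3 (now at depth 3)
  pos 12: ')' -> close internal node _2 (now at depth 2)
  pos 18: '(' -> open internal node _4 (depth 3)
  pos 24: ')' -> close internal node _4 (now at depth 2)
  pos 25: ')' -> close internal node _1 (now at depth 1)
  pos 28: ')' -> close internal node _0 (now at depth 0)
Total internal nodes: 5
BFS adjacency from root:
  _0: _1 M
  _1: _2 B Y _4
  _2: _3 Q
  _4: F E C
  _3: W A V

Answer: _0: _1 M
_1: _2 B Y _4
_2: _3 Q
_4: F E C
_3: W A V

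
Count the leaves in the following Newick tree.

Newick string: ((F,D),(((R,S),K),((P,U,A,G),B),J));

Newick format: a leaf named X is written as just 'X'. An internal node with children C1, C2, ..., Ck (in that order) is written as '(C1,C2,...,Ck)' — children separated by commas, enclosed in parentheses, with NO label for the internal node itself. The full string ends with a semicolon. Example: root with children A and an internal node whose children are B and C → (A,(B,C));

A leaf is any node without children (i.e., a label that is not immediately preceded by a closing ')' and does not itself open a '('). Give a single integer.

Answer: 11

Derivation:
Newick: ((F,D),(((R,S),K),((P,U,A,G),B),J));
Scan left-to-right; a leaf is any maximal label run not followed by '(':
  pos 2: leaf 'F' → count = 1
  pos 4: leaf 'D' → count = 2
  pos 10: leaf 'R' → count = 3
  pos 12: leaf 'S' → count = 4
  pos 15: leaf 'K' → count = 5
  pos 20: leaf 'P' → count = 6
  pos 22: leaf 'U' → count = 7
  pos 24: leaf 'A' → count = 8
  pos 26: leaf 'G' → count = 9
  pos 29: leaf 'B' → count = 10
  pos 32: leaf 'J' → count = 11
Total leaves: 11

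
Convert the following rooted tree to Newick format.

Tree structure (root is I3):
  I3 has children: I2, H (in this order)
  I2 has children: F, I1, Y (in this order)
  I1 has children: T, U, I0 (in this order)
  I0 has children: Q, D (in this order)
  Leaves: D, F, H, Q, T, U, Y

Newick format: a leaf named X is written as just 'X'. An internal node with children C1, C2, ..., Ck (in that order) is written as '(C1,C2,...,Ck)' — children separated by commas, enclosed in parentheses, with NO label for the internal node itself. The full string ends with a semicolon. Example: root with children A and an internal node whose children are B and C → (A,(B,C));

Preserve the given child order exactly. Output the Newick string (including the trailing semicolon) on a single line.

internal I3 with children ['I2', 'H']
  internal I2 with children ['F', 'I1', 'Y']
    leaf 'F' → 'F'
    internal I1 with children ['T', 'U', 'I0']
      leaf 'T' → 'T'
      leaf 'U' → 'U'
      internal I0 with children ['Q', 'D']
        leaf 'Q' → 'Q'
        leaf 'D' → 'D'
      → '(Q,D)'
    → '(T,U,(Q,D))'
    leaf 'Y' → 'Y'
  → '(F,(T,U,(Q,D)),Y)'
  leaf 'H' → 'H'
→ '((F,(T,U,(Q,D)),Y),H)'
Final: ((F,(T,U,(Q,D)),Y),H);

Answer: ((F,(T,U,(Q,D)),Y),H);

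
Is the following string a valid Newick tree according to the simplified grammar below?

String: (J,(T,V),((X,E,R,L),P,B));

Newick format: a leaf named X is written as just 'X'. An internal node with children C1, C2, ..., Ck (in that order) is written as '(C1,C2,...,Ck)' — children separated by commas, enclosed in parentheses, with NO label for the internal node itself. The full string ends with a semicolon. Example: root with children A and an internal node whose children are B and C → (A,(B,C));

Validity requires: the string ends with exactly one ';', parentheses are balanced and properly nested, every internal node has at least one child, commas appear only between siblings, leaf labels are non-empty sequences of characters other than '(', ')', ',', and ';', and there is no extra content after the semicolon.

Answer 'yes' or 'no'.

Answer: yes

Derivation:
Input: (J,(T,V),((X,E,R,L),P,B));
Paren balance: 4 '(' vs 4 ')' OK
Ends with single ';': True
Full parse: OK
Valid: True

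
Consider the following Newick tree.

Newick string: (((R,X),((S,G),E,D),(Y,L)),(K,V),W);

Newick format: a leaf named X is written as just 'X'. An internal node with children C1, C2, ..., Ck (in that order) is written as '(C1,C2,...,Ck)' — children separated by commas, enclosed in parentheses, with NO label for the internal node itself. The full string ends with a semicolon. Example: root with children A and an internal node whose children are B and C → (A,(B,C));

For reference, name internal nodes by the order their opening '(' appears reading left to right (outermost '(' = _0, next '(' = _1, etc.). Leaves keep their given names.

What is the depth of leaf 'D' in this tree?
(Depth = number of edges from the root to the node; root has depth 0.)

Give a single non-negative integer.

Newick: (((R,X),((S,G),E,D),(Y,L)),(K,V),W);
Naming internals by '(' encounter order: outermost '(' = _0, next = _1, ...
Query node: D
Path from root: _0 -> _1 -> _3 -> D
Depth of D: 3 (number of edges from root)

Answer: 3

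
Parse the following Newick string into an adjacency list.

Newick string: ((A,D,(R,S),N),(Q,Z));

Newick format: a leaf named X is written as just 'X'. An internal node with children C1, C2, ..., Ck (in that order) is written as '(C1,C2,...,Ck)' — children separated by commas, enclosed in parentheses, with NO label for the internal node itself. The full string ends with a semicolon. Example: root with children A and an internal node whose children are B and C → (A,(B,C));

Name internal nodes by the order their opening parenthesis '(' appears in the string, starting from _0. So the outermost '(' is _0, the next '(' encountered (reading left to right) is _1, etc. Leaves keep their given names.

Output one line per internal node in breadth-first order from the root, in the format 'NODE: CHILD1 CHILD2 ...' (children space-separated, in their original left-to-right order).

Answer: _0: _1 _3
_1: A D _2 N
_3: Q Z
_2: R S

Derivation:
Input: ((A,D,(R,S),N),(Q,Z));
Scanning left-to-right, naming '(' by encounter order:
  pos 0: '(' -> open internal node _0 (depth 1)
  pos 1: '(' -> open internal node _1 (depth 2)
  pos 6: '(' -> open internal node _2 (depth 3)
  pos 10: ')' -> close internal node _2 (now at depth 2)
  pos 13: ')' -> close internal node _1 (now at depth 1)
  pos 15: '(' -> open internal node _3 (depth 2)
  pos 19: ')' -> close internal node _3 (now at depth 1)
  pos 20: ')' -> close internal node _0 (now at depth 0)
Total internal nodes: 4
BFS adjacency from root:
  _0: _1 _3
  _1: A D _2 N
  _3: Q Z
  _2: R S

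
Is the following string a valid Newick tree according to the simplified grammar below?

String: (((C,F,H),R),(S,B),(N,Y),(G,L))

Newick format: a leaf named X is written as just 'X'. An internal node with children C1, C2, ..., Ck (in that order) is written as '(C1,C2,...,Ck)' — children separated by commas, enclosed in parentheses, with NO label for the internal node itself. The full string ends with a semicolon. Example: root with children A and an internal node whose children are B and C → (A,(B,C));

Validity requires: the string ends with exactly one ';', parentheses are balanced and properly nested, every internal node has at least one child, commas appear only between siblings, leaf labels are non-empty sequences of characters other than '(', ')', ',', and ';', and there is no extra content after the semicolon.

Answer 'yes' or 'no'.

Input: (((C,F,H),R),(S,B),(N,Y),(G,L))
Paren balance: 6 '(' vs 6 ')' OK
Ends with single ';': False
Full parse: FAILS (must end with ;)
Valid: False

Answer: no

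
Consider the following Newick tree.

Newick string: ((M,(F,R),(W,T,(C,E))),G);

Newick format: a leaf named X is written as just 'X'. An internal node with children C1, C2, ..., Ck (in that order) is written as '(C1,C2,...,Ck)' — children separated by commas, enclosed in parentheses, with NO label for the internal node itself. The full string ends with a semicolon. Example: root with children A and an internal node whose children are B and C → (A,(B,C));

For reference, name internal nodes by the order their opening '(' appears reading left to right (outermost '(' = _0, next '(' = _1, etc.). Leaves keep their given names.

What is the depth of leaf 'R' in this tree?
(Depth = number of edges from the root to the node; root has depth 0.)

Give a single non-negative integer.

Newick: ((M,(F,R),(W,T,(C,E))),G);
Naming internals by '(' encounter order: outermost '(' = _0, next = _1, ...
Query node: R
Path from root: _0 -> _1 -> _2 -> R
Depth of R: 3 (number of edges from root)

Answer: 3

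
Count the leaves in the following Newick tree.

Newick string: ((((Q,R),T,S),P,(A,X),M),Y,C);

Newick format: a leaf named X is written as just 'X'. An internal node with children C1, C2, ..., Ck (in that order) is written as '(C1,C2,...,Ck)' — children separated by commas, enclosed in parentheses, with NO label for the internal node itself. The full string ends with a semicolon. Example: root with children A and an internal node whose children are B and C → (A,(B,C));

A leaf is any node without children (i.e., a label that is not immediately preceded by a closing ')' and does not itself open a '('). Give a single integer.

Answer: 10

Derivation:
Newick: ((((Q,R),T,S),P,(A,X),M),Y,C);
Scan left-to-right; a leaf is any maximal label run not followed by '(':
  pos 4: leaf 'Q' → count = 1
  pos 6: leaf 'R' → count = 2
  pos 9: leaf 'T' → count = 3
  pos 11: leaf 'S' → count = 4
  pos 14: leaf 'P' → count = 5
  pos 17: leaf 'A' → count = 6
  pos 19: leaf 'X' → count = 7
  pos 22: leaf 'M' → count = 8
  pos 25: leaf 'Y' → count = 9
  pos 27: leaf 'C' → count = 10
Total leaves: 10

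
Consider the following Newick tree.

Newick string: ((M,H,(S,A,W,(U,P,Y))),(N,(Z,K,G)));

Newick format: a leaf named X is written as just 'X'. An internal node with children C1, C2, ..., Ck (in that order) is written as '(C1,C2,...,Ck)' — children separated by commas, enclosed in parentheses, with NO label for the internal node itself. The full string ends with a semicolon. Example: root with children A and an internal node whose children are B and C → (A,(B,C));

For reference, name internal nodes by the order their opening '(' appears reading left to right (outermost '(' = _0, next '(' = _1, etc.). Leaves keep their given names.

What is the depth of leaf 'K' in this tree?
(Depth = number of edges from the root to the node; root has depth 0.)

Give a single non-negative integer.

Newick: ((M,H,(S,A,W,(U,P,Y))),(N,(Z,K,G)));
Naming internals by '(' encounter order: outermost '(' = _0, next = _1, ...
Query node: K
Path from root: _0 -> _4 -> _5 -> K
Depth of K: 3 (number of edges from root)

Answer: 3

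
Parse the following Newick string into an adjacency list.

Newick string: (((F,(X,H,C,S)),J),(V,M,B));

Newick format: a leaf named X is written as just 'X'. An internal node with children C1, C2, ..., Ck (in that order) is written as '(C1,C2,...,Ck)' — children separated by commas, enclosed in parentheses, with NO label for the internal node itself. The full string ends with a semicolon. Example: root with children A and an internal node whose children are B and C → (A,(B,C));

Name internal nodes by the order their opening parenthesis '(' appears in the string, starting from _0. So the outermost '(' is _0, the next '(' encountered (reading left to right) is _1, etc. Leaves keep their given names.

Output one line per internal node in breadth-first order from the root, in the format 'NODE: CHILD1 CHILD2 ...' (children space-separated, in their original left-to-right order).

Input: (((F,(X,H,C,S)),J),(V,M,B));
Scanning left-to-right, naming '(' by encounter order:
  pos 0: '(' -> open internal node _0 (depth 1)
  pos 1: '(' -> open internal node _1 (depth 2)
  pos 2: '(' -> open internal node _2 (depth 3)
  pos 5: '(' -> open internal node _3 (depth 4)
  pos 13: ')' -> close internal node _3 (now at depth 3)
  pos 14: ')' -> close internal node _2 (now at depth 2)
  pos 17: ')' -> close internal node _1 (now at depth 1)
  pos 19: '(' -> open internal node _4 (depth 2)
  pos 25: ')' -> close internal node _4 (now at depth 1)
  pos 26: ')' -> close internal node _0 (now at depth 0)
Total internal nodes: 5
BFS adjacency from root:
  _0: _1 _4
  _1: _2 J
  _4: V M B
  _2: F _3
  _3: X H C S

Answer: _0: _1 _4
_1: _2 J
_4: V M B
_2: F _3
_3: X H C S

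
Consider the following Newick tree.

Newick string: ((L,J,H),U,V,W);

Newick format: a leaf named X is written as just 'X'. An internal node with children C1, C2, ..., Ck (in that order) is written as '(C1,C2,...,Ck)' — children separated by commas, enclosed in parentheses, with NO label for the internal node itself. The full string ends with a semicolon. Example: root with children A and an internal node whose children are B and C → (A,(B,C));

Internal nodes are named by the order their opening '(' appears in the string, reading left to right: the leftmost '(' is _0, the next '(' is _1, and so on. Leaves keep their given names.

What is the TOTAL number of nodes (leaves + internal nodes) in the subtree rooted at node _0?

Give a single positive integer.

Answer: 8

Derivation:
Newick: ((L,J,H),U,V,W);
Locate _0: it is the '(' at position 0 (the 1st '(' reading left to right).
Query: subtree rooted at _0
_0: subtree_size = 1 + 7
  _1: subtree_size = 1 + 3
    L: subtree_size = 1 + 0
    J: subtree_size = 1 + 0
    H: subtree_size = 1 + 0
  U: subtree_size = 1 + 0
  V: subtree_size = 1 + 0
  W: subtree_size = 1 + 0
Total subtree size of _0: 8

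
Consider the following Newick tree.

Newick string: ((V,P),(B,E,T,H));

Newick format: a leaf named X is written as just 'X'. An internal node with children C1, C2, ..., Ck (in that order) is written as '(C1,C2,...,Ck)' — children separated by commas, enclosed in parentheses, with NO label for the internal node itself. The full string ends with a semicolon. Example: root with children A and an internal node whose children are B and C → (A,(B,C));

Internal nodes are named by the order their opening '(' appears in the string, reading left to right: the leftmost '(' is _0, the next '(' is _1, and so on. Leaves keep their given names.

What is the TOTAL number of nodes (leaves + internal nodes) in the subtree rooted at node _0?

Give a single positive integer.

Newick: ((V,P),(B,E,T,H));
Locate _0: it is the '(' at position 0 (the 1st '(' reading left to right).
Query: subtree rooted at _0
_0: subtree_size = 1 + 8
  _1: subtree_size = 1 + 2
    V: subtree_size = 1 + 0
    P: subtree_size = 1 + 0
  _2: subtree_size = 1 + 4
    B: subtree_size = 1 + 0
    E: subtree_size = 1 + 0
    T: subtree_size = 1 + 0
    H: subtree_size = 1 + 0
Total subtree size of _0: 9

Answer: 9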